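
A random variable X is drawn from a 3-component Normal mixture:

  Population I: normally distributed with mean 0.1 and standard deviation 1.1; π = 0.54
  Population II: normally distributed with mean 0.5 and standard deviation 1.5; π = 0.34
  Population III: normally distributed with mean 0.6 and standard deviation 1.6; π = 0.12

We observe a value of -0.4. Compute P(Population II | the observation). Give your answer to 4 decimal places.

0.2729

The responsibility of component k is w_k f_k(x) divided by Σ_j w_j f_j(x).
Evaluate each component's likelihood at the observed value:
  f_I = (1/(1.1·√(2π)))·exp(−(-0.4−0.1)²/(2·1.1²)) = 0.362675·exp(-0.10331) = 0.327079
  f_II = (1/(1.5·√(2π)))·exp(−(-0.4−0.5)²/(2·1.5²)) = 0.265962·exp(-0.18000) = 0.22215
  f_III = (1/(1.6·√(2π)))·exp(−(-0.4−0.6)²/(2·1.6²)) = 0.249339·exp(-0.19531) = 0.205101
Prior × likelihood for each component:
  w_I·f_I = 0.54 × 0.327079 = 0.176622
  w_II·f_II = 0.34 × 0.22215 = 0.0755309
  w_III·f_III = 0.12 × 0.205101 = 0.0246121
Denominator: 0.176622 + 0.0755309 + 0.0246121 = 0.276765
So the posterior for Population II is 0.0755309 / 0.276765 ≈ 0.2729.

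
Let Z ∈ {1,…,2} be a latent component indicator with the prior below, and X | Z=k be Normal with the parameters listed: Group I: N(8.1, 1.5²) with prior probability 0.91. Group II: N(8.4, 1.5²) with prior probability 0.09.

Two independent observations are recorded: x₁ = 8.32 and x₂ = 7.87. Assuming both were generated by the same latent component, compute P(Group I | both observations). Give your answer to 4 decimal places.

0.9133

Apply Bayes' rule: the posterior for each component is proportional to its prior times its likelihood at x.
Since both observations come from the same component, the likelihood for component k is f_k(x₁)·f_k(x₂).
  L_I = [0.263116] × [0.262853] = 0.069161
  L_II = [0.265584] × [0.249867] = 0.0663606
Weight by the priors:
  π_I·L_I = 0.91 × 0.069161 = 0.0629365
  π_II·L_II = 0.09 × 0.0663606 = 0.00597245
Normaliser: 0.0629365 + 0.00597245 = 0.0689089
Responsibility of Group I: 0.0629365 / 0.0689089 ≈ 0.9133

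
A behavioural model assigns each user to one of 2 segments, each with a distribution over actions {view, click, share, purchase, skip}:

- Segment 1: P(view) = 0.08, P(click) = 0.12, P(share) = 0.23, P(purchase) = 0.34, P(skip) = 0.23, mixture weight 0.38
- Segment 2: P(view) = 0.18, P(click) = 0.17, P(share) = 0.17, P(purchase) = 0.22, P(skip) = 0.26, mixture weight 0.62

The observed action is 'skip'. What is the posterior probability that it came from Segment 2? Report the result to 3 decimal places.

Apply Bayes' rule: the posterior for each component is proportional to its prior times its likelihood at x.
Component likelihoods at x = 'skip':
  p_1 = 0.23
  p_2 = 0.26
Multiply by the mixture weights:
  w_1·p_1 = 0.38 × 0.23 = 0.0874
  w_2·p_2 = 0.62 × 0.26 = 0.1612
Marginal: 0.0874 + 0.1612 = 0.2486
So the posterior for Segment 2 is 0.1612 / 0.2486 ≈ 0.648.

0.648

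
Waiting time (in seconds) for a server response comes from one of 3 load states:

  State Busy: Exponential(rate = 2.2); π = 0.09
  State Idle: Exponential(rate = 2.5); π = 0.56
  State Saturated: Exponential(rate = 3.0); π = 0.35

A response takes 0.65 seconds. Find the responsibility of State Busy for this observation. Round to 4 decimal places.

0.1003

P(component k | x) = π_k·f_k(x) / marginal(x), where marginal(x) = Σ_j π_j·f_j(x).
Exponential densities:
  f_Busy = 2.2·e^(−2.2·0.65) = 2.2·e^(−1.4300) = 0.52648
  f_Idle = 2.5·e^(−2.5·0.65) = 2.5·e^(−1.6250) = 0.492279
  f_Saturated = 3.0·e^(−3.0·0.65) = 3.0·e^(−1.9500) = 0.426822
Multiply by the mixture weights:
  π_Busy·f_Busy = 0.09 × 0.52648 = 0.0473832
  π_Idle·f_Idle = 0.56 × 0.492279 = 0.275676
  π_Saturated·f_Saturated = 0.35 × 0.426822 = 0.149388
Normaliser: 0.0473832 + 0.275676 + 0.149388 = 0.472447
P(State Busy | x) = 0.0473832 / 0.472447 ≈ 0.1003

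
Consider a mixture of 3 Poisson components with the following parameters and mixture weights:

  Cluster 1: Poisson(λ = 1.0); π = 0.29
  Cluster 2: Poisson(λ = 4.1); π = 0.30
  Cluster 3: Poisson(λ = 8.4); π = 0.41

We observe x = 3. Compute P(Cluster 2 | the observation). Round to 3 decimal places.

By Bayes' theorem, P(k | x) = P(Z=k) f_k(x) / Σ_j P(Z=j) f_j(x).
Component likelihoods at x = 3:
  f_1 = 0.0613132
  f_2 = 0.190368
  f_3 = 0.0222133
Weight by the priors:
  P(Z=1)·f_1 = 0.29 × 0.0613132 = 0.0177808
  P(Z=2)·f_2 = 0.30 × 0.190368 = 0.0571103
  P(Z=3)·f_3 = 0.41 × 0.0222133 = 0.00910745
Marginal: 0.0177808 + 0.0571103 + 0.00910745 = 0.0839986
P(Cluster 2 | 3) = 0.0571103 / 0.0839986 ≈ 0.680

0.680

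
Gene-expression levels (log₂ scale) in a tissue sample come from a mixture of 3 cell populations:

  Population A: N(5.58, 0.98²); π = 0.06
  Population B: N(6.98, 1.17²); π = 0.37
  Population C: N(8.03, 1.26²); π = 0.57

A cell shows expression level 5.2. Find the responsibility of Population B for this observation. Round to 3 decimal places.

Posterior ∝ prior × likelihood, so P(k | x) ∝ π_k f_k(x); normalise over all components.
Evaluate each component's likelihood at the observed value:
  f_A = (1/(0.98·√(2π)))·exp(−(5.2−5.58)²/(2·0.98²)) = 0.407084·exp(-0.07518) = 0.377603
  f_B = (1/(1.17·√(2π)))·exp(−(5.2−6.98)²/(2·1.17²)) = 0.340976·exp(-1.15728) = 0.107183
  f_C = (1/(1.26·√(2π)))·exp(−(5.2−8.03)²/(2·1.26²)) = 0.316621·exp(-2.52233) = 0.0254159
Prior × likelihood for each component:
  π_A·f_A = 0.06 × 0.377603 = 0.0226562
  π_B·f_B = 0.37 × 0.107183 = 0.0396575
  π_C·f_C = 0.57 × 0.0254159 = 0.0144871
Normaliser: 0.0226562 + 0.0396575 + 0.0144871 = 0.0768008
P(Population B | the observation) ≈ 0.516

0.516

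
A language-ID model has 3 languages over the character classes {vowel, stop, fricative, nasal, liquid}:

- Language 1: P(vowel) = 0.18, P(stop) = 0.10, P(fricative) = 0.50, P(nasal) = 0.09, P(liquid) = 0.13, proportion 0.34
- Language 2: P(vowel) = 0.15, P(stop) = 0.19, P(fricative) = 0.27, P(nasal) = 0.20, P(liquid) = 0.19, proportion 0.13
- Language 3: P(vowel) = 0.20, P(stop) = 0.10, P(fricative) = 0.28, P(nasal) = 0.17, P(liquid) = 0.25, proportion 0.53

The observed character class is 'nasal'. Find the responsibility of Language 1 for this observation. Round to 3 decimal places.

Apply Bayes' rule: the posterior for each component is proportional to its prior times its likelihood at x.
Categorical probabilities:
  f_1 = P(nasal | comp) = 0.09
  f_2 = P(nasal | comp) = 0.20
  f_3 = P(nasal | comp) = 0.17
Weight by the priors:
  w_1·f_1 = 0.34 × 0.09 = 0.0306
  w_2·f_2 = 0.13 × 0.2 = 0.026
  w_3·f_3 = 0.53 × 0.17 = 0.0901
Evidence: 0.0306 + 0.026 + 0.0901 = 0.1467
Responsibility of Language 1: 0.0306 / 0.1467 ≈ 0.209

0.209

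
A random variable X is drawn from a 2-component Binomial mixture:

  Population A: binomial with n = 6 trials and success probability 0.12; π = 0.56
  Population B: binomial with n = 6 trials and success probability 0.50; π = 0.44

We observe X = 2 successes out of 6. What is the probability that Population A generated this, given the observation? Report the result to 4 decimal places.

The responsibility of component k is P(Z=k) f_k(x) divided by Σ_j P(Z=j) f_j(x).
Binomial probabilities:
  L_A = C(6,2)·0.12^2·0.88^4 = 15·0.0144·0.599695 = 0.129534
  L_B = C(6,2)·0.50^2·0.50^4 = 15·0.25·0.0625 = 0.234375
Weight by the priors:
  P(Z=A)·L_A = 0.56 × 0.129534 = 0.0725392
  P(Z=B)·L_B = 0.44 × 0.234375 = 0.103125
Normaliser: 0.0725392 + 0.103125 = 0.175664
So the posterior for Population A is 0.0725392 / 0.175664 ≈ 0.4129.

0.4129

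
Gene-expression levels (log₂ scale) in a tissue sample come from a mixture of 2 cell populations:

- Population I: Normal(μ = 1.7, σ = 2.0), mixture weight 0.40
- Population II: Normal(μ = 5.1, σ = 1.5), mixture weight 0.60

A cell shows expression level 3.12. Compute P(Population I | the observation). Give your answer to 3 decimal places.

0.482

By Bayes' theorem, P(k | x) = π_k f_k(x) / Σ_j π_j f_j(x).
Normal densities:
  L_I = (1/(2.0·√(2π)))·exp(−(3.12−1.7)²/(2·2.0²)) = 0.199471·exp(-0.25205) = 0.15503
  L_II = (1/(1.5·√(2π)))·exp(−(3.12−5.1)²/(2·1.5²)) = 0.265962·exp(-0.87120) = 0.111291
Unnormalised posteriors:
  π_I·L_I = 0.40 × 0.15503 = 0.0620121
  π_II·L_II = 0.60 × 0.111291 = 0.0667748
Sum: 0.0620121 + 0.0667748 = 0.128787
P(Population I | the observation) = 0.0620121 / 0.128787 ≈ 0.482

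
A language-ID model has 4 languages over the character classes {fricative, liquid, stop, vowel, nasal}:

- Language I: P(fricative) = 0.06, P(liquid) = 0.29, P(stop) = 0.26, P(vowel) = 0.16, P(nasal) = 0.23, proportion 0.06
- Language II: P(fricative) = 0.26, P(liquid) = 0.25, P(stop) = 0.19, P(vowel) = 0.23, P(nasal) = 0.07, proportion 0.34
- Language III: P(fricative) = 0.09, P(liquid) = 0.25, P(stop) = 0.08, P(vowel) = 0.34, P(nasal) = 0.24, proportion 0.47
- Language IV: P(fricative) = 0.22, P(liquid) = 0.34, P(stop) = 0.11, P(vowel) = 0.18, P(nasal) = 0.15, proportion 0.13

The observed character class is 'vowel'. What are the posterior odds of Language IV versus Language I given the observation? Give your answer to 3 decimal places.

2.438

Since P(k|x) ∝ P(Z=k) f_k(x), the posterior odds are P(Z=i) f_i(x) / (P(Z=j) f_j(x)).
Component likelihoods at x = 'vowel':
  L_I = P(vowel | comp) = 0.16
  L_II = P(vowel | comp) = 0.23
  L_III = P(vowel | comp) = 0.34
  L_IV = P(vowel | comp) = 0.18
Posterior odds = (P(Z=IV)·L_IV) / (P(Z=I)·L_I) = (0.13·0.18) / (0.06·0.16) = 0.0234 / 0.0096 ≈ 2.438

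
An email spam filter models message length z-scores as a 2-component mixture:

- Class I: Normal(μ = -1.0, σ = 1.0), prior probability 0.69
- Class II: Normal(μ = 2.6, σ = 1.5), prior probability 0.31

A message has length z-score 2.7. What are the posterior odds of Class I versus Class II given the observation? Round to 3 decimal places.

Posterior odds = (π_i f_i(x)) / (π_j f_j(x)); the normalising sum cancels.
Evaluate each component's likelihood at the observed value:
  f_I = (1/(1.0·√(2π)))·exp(−(2.7−-1.0)²/(2·1.0²)) = 0.398942·exp(-6.84500) = 0.00042478
  f_II = (1/(1.5·√(2π)))·exp(−(2.7−2.6)²/(2·1.5²)) = 0.265962·exp(-0.00222) = 0.265371
Odds = (0.69/0.31) × (0.00042478/0.265371) = 2.22581 × 0.0016007 ≈ 0.004

0.004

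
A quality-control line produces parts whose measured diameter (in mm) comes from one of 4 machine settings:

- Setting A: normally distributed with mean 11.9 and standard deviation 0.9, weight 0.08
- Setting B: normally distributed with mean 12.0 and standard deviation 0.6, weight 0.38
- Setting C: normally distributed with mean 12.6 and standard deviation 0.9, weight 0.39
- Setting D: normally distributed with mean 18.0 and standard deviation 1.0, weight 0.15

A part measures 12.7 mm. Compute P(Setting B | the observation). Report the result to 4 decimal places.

0.3953

Posterior ∝ prior × likelihood, so P(k | x) ∝ w_k f_k(x); normalise over all components.
Normal densities:
  p_A = (1/(0.9·√(2π)))·exp(−(12.7−11.9)²/(2·0.9²)) = 0.443269·exp(-0.39506) = 0.298603
  p_B = (1/(0.6·√(2π)))·exp(−(12.7−12.0)²/(2·0.6²)) = 0.664904·exp(-0.68056) = 0.336664
  p_C = (1/(0.9·√(2π)))·exp(−(12.7−12.6)²/(2·0.9²)) = 0.443269·exp(-0.00617) = 0.440541
  p_D = (1/(1.0·√(2π)))·exp(−(12.7−18.0)²/(2·1.0²)) = 0.398942·exp(-14.04500) = 3.17135e-07
Multiply by the mixture weights:
  w_A·p_A = 0.08 × 0.298603 = 0.0238883
  w_B·p_B = 0.38 × 0.336664 = 0.127933
  w_C·p_C = 0.39 × 0.440541 = 0.171811
  w_D·p_D = 0.15 × 3.17135e-07 = 4.75702e-08
Sum: 0.0238883 + 0.127933 + 0.171811 + 4.75702e-08 = 0.323632
Responsibility of Setting B: 0.127933 / 0.323632 ≈ 0.3953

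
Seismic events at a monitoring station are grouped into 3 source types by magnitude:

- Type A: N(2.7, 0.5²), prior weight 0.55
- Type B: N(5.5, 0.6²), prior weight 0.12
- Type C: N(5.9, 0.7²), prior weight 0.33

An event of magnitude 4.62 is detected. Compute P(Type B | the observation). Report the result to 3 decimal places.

0.433

Apply Bayes' rule: the posterior for each component is proportional to its prior times its likelihood at x.
Component likelihoods at x = 4.62:
  p_A = (1/(0.5·√(2π)))·exp(−(4.62−2.7)²/(2·0.5²)) = 0.797885·exp(-7.37280) = 0.000501157
  p_B = (1/(0.6·√(2π)))·exp(−(4.62−5.5)²/(2·0.6²)) = 0.664904·exp(-1.07556) = 0.226804
  p_C = (1/(0.7·√(2π)))·exp(−(4.62−5.9)²/(2·0.7²)) = 0.569918·exp(-1.67184) = 0.107088
Weight by the priors:
  π_A·p_A = 0.55 × 0.000501157 = 0.000275636
  π_B·p_B = 0.12 × 0.226804 = 0.0272165
  π_C·p_C = 0.33 × 0.107088 = 0.0353392
Normaliser: 0.000275636 + 0.0272165 + 0.0353392 = 0.0628313
So the posterior for Type B is 0.0272165 / 0.0628313 ≈ 0.433.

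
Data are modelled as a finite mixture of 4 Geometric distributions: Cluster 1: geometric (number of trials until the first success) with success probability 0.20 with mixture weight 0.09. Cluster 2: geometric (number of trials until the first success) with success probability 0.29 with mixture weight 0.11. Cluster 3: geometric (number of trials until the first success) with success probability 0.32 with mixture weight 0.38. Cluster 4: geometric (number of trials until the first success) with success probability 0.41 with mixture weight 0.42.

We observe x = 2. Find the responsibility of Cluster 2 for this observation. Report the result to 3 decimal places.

By Bayes' theorem, P(k | x) = π_k f_k(x) / Σ_j π_j f_j(x).
Geometric probabilities:
  f_1 = 0.16
  f_2 = 0.2059
  f_3 = 0.2176
  f_4 = 0.2419
Unnormalised posteriors:
  π_1·f_1 = 0.09 × 0.16 = 0.0144
  π_2·f_2 = 0.11 × 0.2059 = 0.022649
  π_3·f_3 = 0.38 × 0.2176 = 0.082688
  π_4·f_4 = 0.42 × 0.2419 = 0.101598
Marginal: 0.0144 + 0.022649 + 0.082688 + 0.101598 = 0.221335
P(Cluster 2 | x) ≈ 0.102

0.102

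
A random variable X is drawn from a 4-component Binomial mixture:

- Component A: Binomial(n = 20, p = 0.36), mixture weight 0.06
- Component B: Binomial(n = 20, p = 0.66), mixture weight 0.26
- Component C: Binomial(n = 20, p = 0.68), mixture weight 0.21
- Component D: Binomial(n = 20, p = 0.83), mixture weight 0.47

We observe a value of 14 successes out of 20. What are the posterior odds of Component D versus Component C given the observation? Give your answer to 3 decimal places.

0.820

Only the two components matter; the odds are (π_i f_i(x)) / (π_j f_j(x)).
Binomial probabilities:
  L_A = 0.00163568
  L_B = 0.178186
  L_C = 0.188108
  L_D = 0.0688923
0.0323794 / 0.0395028 ≈ 0.820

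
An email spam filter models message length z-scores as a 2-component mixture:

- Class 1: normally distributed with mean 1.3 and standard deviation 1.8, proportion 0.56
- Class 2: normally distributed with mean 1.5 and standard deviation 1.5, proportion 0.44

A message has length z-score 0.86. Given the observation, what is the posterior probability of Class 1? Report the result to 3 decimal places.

P(component k | x) = π_k·f_k(x) / marginal(x), where marginal(x) = Σ_j π_j·f_j(x).
Normal densities:
  f_1 = (1/(1.8·√(2π)))·exp(−(0.86−1.3)²/(2·1.8²)) = 0.221635·exp(-0.02988) = 0.215111
  f_2 = (1/(1.5·√(2π)))·exp(−(0.86−1.5)²/(2·1.5²)) = 0.265962·exp(-0.09102) = 0.242822
Multiply by the mixture weights:
  π_1·f_1 = 0.56 × 0.215111 = 0.120462
  π_2·f_2 = 0.44 × 0.242822 = 0.106842
Marginal: 0.120462 + 0.106842 = 0.227304
So the posterior for Class 1 is 0.120462 / 0.227304 ≈ 0.530.

0.530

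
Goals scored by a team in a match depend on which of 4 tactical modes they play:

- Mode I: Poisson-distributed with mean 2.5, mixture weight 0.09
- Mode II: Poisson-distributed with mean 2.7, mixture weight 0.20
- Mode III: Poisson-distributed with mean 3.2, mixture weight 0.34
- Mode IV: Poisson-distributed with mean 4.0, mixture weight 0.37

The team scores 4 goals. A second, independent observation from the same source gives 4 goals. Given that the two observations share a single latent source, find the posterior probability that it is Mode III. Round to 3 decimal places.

0.349

The responsibility of component k is w_k f_k(x) divided by Σ_j w_j f_j(x).
Since both observations come from the same component, the likelihood for component k is f_k(x₁)·f_k(x₂).
  f_I = [e^(−2.5)·2.5^4/4! = 0.133602] × [0.133602] = 0.0178495
  f_II = [e^(−2.7)·2.7^4/4! = 0.148816] × [0.148816] = 0.0221461
  f_III = [e^(−3.2)·3.2^4/4! = 0.178093] × [0.178093] = 0.031717
  f_IV = [e^(−4.0)·4.0^4/4! = 0.195367] × [0.195367] = 0.0381682
Weight by the priors:
  w_I·f_I = 0.09 × 0.0178495 = 0.00160645
  w_II·f_II = 0.20 × 0.0221461 = 0.00442922
  w_III·f_III = 0.34 × 0.031717 = 0.0107838
  w_IV·f_IV = 0.37 × 0.0381682 = 0.0141222
Normaliser: 0.00160645 + 0.00442922 + 0.0107838 + 0.0141222 = 0.0309417
So the posterior for Mode III is 0.0107838 / 0.0309417 ≈ 0.349.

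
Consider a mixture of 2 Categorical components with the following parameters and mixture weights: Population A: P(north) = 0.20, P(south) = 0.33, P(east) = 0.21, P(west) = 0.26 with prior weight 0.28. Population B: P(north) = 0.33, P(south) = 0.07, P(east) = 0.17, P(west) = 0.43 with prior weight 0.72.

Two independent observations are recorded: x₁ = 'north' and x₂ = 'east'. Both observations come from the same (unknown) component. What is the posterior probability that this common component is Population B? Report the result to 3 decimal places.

0.775

By Bayes' theorem, P(k | x) = π_k f_k(x) / Σ_j π_j f_j(x).
Since both observations come from the same component, the likelihood for component k is f_k(x₁)·f_k(x₂).
  L_A = [0.2] × [0.21] = 0.042
  L_B = [0.33] × [0.17] = 0.0561
Multiply by the mixture weights:
  π_A·L_A = 0.28 × 0.042 = 0.01176
  π_B·L_B = 0.72 × 0.0561 = 0.040392
Evidence: 0.01176 + 0.040392 = 0.052152
P(Population B | x₁, x₂) ≈ 0.775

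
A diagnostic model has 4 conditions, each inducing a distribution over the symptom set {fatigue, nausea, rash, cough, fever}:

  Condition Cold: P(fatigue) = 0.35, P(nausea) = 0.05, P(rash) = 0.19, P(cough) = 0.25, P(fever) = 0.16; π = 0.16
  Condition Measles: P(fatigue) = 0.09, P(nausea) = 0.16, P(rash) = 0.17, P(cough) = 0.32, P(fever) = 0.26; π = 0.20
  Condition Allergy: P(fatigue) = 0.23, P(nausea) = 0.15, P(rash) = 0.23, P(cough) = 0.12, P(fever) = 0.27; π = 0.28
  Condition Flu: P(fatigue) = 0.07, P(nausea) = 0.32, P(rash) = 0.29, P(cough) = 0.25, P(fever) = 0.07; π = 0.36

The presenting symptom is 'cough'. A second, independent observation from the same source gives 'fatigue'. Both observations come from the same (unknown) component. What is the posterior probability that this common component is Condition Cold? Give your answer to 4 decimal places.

0.4143

The responsibility of component k is w_k f_k(x) divided by Σ_j w_j f_j(x).
Since both observations come from the same component, the likelihood for component k is f_k(x₁)·f_k(x₂).
  p_Cold = [P(cough | comp) = 0.25] × [0.35] = 0.0875
  p_Measles = [P(cough | comp) = 0.32] × [0.09] = 0.0288
  p_Allergy = [P(cough | comp) = 0.12] × [0.23] = 0.0276
  p_Flu = [P(cough | comp) = 0.25] × [0.07] = 0.0175
Unnormalised posteriors:
  w_Cold·p_Cold = 0.16 × 0.0875 = 0.014
  w_Measles·p_Measles = 0.20 × 0.0288 = 0.00576
  w_Allergy·p_Allergy = 0.28 × 0.0276 = 0.007728
  w_Flu·p_Flu = 0.36 × 0.0175 = 0.0063
Evidence: 0.014 + 0.00576 + 0.007728 + 0.0063 = 0.033788
P(Condition Cold | x) = 0.014 / 0.033788 ≈ 0.4143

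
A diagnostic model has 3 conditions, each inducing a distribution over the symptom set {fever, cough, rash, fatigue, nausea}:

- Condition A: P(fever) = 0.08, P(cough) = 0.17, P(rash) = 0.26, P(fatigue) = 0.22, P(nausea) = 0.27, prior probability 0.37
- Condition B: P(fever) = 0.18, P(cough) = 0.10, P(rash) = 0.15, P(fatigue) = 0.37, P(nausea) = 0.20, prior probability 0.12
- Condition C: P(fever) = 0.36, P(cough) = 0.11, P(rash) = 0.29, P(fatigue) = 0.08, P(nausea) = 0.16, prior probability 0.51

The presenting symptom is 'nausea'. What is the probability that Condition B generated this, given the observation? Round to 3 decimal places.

By Bayes' theorem, P(k | x) = π_k f_k(x) / Σ_j π_j f_j(x).
Evaluate each component's likelihood at the observed value:
  p_A = 0.27
  p_B = 0.2
  p_C = 0.16
Unnormalised posteriors:
  π_A·p_A = 0.37 × 0.27 = 0.0999
  π_B·p_B = 0.12 × 0.2 = 0.024
  π_C·p_C = 0.51 × 0.16 = 0.0816
Denominator: 0.0999 + 0.024 + 0.0816 = 0.2055
So the posterior for Condition B is 0.024 / 0.2055 ≈ 0.117.

0.117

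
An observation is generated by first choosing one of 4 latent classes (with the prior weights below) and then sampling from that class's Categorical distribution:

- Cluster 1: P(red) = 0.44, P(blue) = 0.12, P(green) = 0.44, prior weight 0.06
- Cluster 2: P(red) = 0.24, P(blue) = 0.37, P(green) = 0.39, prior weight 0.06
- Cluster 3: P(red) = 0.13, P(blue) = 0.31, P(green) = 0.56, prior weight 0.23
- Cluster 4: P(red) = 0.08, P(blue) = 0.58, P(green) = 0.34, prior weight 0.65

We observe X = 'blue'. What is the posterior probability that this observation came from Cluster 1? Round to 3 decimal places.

P(component k | x) = w_k·f_k(x) / marginal(x), where marginal(x) = Σ_j w_j·f_j(x).
Categorical probabilities:
  L_1 = P(blue | comp) = 0.12
  L_2 = P(blue | comp) = 0.37
  L_3 = P(blue | comp) = 0.31
  L_4 = P(blue | comp) = 0.58
Prior × likelihood for each component:
  w_1·L_1 = 0.06 × 0.12 = 0.0072
  w_2·L_2 = 0.06 × 0.37 = 0.0222
  w_3·L_3 = 0.23 × 0.31 = 0.0713
  w_4·L_4 = 0.65 × 0.58 = 0.377
Denominator: 0.0072 + 0.0222 + 0.0713 + 0.377 = 0.4777
Responsibility of Cluster 1: 0.0072 / 0.4777 ≈ 0.015

0.015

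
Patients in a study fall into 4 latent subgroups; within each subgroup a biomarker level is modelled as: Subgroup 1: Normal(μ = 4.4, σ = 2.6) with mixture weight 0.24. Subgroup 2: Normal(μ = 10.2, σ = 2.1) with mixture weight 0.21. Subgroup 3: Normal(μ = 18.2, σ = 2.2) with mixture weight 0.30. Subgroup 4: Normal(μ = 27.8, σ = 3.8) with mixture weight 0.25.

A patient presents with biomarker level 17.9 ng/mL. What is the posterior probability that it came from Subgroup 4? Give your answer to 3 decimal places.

The responsibility of component k is w_k f_k(x) divided by Σ_j w_j f_j(x).
Normal densities:
  f_1 = 2.14602e-07
  f_2 = 0.0002287
  f_3 = 0.179659
  f_4 = 0.00352584
Multiply by the mixture weights:
  w_1·f_1 = 0.24 × 2.14602e-07 = 5.15045e-08
  w_2·f_2 = 0.21 × 0.0002287 = 4.80271e-05
  w_3·f_3 = 0.30 × 0.179659 = 0.0538978
  w_4·f_4 = 0.25 × 0.00352584 = 0.000881459
Normaliser: 5.15045e-08 + 4.80271e-05 + 0.0538978 + 0.000881459 = 0.0548273
Responsibility of Subgroup 4: 0.000881459 / 0.0548273 ≈ 0.016

0.016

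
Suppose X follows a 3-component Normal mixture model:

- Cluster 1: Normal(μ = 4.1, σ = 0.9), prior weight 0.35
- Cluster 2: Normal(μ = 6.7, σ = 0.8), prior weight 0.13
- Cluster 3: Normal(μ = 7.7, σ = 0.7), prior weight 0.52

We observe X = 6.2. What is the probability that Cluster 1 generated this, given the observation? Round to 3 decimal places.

The responsibility of component k is w_k f_k(x) divided by Σ_j w_j f_j(x).
Component likelihoods at x = 6.2:
  f_1 = (1/(0.9·√(2π)))·exp(−(6.2−4.1)²/(2·0.9²)) = 0.443269·exp(-2.72222) = 0.0291354
  f_2 = (1/(0.8·√(2π)))·exp(−(6.2−6.7)²/(2·0.8²)) = 0.498678·exp(-0.19531) = 0.410201
  f_3 = (1/(0.7·√(2π)))·exp(−(6.2−7.7)²/(2·0.7²)) = 0.569918·exp(-2.29592) = 0.057373
Prior × likelihood for each component:
  w_1·f_1 = 0.35 × 0.0291354 = 0.0101974
  w_2·f_2 = 0.13 × 0.410201 = 0.0533262
  w_3·f_3 = 0.52 × 0.057373 = 0.0298339
Denominator: 0.0101974 + 0.0533262 + 0.0298339 = 0.0933575
Responsibility of Cluster 1: 0.0101974 / 0.0933575 ≈ 0.109

0.109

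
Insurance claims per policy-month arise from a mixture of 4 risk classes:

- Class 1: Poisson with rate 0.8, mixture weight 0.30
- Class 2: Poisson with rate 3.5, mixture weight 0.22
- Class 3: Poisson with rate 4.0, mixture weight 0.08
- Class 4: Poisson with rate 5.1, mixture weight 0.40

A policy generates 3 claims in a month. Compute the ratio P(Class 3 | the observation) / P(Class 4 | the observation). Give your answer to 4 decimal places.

0.2899

Only the two components matter; the odds are (π_i f_i(x)) / (π_j f_j(x)).
Component likelihoods at x = 3 claims:
  L_1 = e^(−0.8)·0.8^3/3! = 0.0383427
  L_2 = e^(−3.5)·3.5^3/3! = 0.215785
  L_3 = e^(−4.0)·4.0^3/3! = 0.195367
  L_4 = e^(−5.1)·5.1^3/3! = 0.13479
Odds = (0.08/0.40) × (0.195367/0.13479) = 0.2 × 1.44942 ≈ 0.2899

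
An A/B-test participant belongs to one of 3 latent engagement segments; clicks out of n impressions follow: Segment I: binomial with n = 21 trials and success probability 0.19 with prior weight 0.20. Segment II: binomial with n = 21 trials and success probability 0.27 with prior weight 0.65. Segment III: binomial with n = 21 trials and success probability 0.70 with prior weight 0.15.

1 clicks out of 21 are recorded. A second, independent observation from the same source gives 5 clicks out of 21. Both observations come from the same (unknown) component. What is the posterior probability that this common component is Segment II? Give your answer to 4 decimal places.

0.3878

By Bayes' theorem, P(k | x) = P(Z=k) f_k(x) / Σ_j P(Z=j) f_j(x).
Since both observations come from the same component, the likelihood for component k is f_k(x₁)·f_k(x₂).
  f_I = [0.0589757] × [0.17301] = 0.0102034
  f_II = [0.0104723] × [0.189901] = 0.00198869
  f_III = [5.12557e-10] × [1.47222e-05] = 7.54598e-15
Prior × likelihood for each component:
  P(Z=I)·f_I = 0.20 × 0.0102034 = 0.00204068
  P(Z=II)·f_II = 0.65 × 0.00198869 = 0.00129265
  P(Z=III)·f_III = 0.15 × 7.54598e-15 = 1.1319e-15
Evidence: 0.00204068 + 0.00129265 + 1.1319e-15 = 0.00333333
So the posterior for Segment II is 0.00129265 / 0.00333333 ≈ 0.3878.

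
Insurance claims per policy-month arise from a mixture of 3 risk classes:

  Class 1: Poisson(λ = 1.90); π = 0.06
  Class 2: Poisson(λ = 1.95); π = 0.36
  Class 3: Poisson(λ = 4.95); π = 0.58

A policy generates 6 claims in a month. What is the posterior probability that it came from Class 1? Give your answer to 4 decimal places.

By Bayes' theorem, P(k | x) = π_k f_k(x) / Σ_j π_j f_j(x).
Poisson probabilities:
  L_1 = 0.00977304
  L_2 = 0.0108643
  L_3 = 0.144724
Unnormalised posteriors:
  π_1·L_1 = 0.06 × 0.00977304 = 0.000586382
  π_2·L_2 = 0.36 × 0.0108643 = 0.00391114
  π_3·L_3 = 0.58 × 0.144724 = 0.08394
Denominator: 0.000586382 + 0.00391114 + 0.08394 = 0.0884375
P(Class 1 | the observation) ≈ 0.0066

0.0066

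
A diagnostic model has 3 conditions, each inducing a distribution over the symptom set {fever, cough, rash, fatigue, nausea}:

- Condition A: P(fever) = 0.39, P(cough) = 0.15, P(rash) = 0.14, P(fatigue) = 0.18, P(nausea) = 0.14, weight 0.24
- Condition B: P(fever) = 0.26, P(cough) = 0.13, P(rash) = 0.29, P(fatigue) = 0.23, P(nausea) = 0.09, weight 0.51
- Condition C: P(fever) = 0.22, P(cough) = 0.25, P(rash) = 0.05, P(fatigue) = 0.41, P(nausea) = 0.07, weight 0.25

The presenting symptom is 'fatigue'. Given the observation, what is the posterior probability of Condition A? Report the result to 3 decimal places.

Apply Bayes' rule: the posterior for each component is proportional to its prior times its likelihood at x.
Component likelihoods at x = 'fatigue':
  f_A = P(fatigue | comp) = 0.18
  f_B = P(fatigue | comp) = 0.23
  f_C = P(fatigue | comp) = 0.41
Weight by the priors:
  π_A·f_A = 0.24 × 0.18 = 0.0432
  π_B·f_B = 0.51 × 0.23 = 0.1173
  π_C·f_C = 0.25 × 0.41 = 0.1025
Normaliser: 0.0432 + 0.1173 + 0.1025 = 0.263
So the posterior for Condition A is 0.0432 / 0.263 ≈ 0.164.

0.164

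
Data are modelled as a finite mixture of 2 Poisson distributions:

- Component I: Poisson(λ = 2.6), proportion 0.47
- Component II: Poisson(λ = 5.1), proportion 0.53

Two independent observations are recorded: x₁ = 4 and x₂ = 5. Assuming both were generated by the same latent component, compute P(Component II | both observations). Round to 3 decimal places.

0.766

By Bayes' theorem, P(k | x) = P(Z=k) f_k(x) / Σ_j P(Z=j) f_j(x).
Since both observations come from the same component, the likelihood for component k is f_k(x₁)·f_k(x₂).
  L_I = [0.141422] × [0.0735394] = 0.0104001
  L_II = [0.171857] × [0.175294] = 0.0301256
Unnormalised posteriors:
  P(Z=I)·L_I = 0.47 × 0.0104001 = 0.00488803
  P(Z=II)·L_II = 0.53 × 0.0301256 = 0.0159666
Normaliser: 0.00488803 + 0.0159666 = 0.0208546
So the posterior for Component II is 0.0159666 / 0.0208546 ≈ 0.766.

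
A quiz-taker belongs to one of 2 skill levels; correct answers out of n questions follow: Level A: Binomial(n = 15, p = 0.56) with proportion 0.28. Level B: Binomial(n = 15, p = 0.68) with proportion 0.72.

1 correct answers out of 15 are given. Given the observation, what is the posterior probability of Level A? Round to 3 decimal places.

Posterior ∝ prior × likelihood, so P(k | x) ∝ P(Z=k) f_k(x); normalise over all components.
Binomial probabilities:
  f_A = C(15,1)·0.56^1·0.44^14 = 15·0.56·1.01938e-05 = 8.56282e-05
  f_B = C(15,1)·0.68^1·0.32^14 = 15·0.68·1.18059e-07 = 1.2042e-06
Multiply by the mixture weights:
  P(Z=A)·f_A = 0.28 × 8.56282e-05 = 2.39759e-05
  P(Z=B)·f_B = 0.72 × 1.2042e-06 = 8.67026e-07
Marginal: 2.39759e-05 + 8.67026e-07 = 2.48429e-05
Responsibility of Level A: 2.39759e-05 / 2.48429e-05 ≈ 0.965

0.965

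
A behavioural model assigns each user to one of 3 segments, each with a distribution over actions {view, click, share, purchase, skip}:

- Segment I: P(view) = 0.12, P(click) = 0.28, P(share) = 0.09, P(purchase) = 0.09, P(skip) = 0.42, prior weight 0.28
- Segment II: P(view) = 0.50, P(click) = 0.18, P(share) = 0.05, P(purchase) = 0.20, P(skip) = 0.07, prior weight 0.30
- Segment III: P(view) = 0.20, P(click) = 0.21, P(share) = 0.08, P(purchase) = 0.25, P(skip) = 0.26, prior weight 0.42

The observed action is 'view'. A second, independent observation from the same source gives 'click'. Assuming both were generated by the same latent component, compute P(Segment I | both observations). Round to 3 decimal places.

0.174

Apply Bayes' rule: the posterior for each component is proportional to its prior times its likelihood at x.
Since both observations come from the same component, the likelihood for component k is f_k(x₁)·f_k(x₂).
  p_I = [P(view | comp) = 0.12] × [0.28] = 0.0336
  p_II = [P(view | comp) = 0.50] × [0.18] = 0.09
  p_III = [P(view | comp) = 0.20] × [0.21] = 0.042
Unnormalised posteriors:
  w_I·p_I = 0.28 × 0.0336 = 0.009408
  w_II·p_II = 0.30 × 0.09 = 0.027
  w_III·p_III = 0.42 × 0.042 = 0.01764
Evidence: 0.009408 + 0.027 + 0.01764 = 0.054048
Responsibility of Segment I: 0.009408 / 0.054048 ≈ 0.174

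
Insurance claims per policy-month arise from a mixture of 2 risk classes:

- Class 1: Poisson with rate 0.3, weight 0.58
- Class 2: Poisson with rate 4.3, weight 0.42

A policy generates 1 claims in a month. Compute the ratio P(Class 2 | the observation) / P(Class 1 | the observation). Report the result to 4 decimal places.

Since P(k|x) ∝ w_k f_k(x), the posterior odds are w_i f_i(x) / (w_j f_j(x)).
Evaluate each component's likelihood at the observed value:
  p_1 = 0.222245
  p_2 = 0.0583448
0.0245048 / 0.128902 ≈ 0.1901

0.1901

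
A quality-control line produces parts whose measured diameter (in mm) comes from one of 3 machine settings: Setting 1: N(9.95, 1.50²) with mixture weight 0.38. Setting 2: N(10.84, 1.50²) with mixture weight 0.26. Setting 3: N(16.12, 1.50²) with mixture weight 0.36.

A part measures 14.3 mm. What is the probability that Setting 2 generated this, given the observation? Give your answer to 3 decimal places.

By Bayes' theorem, P(k | x) = π_k f_k(x) / Σ_j π_j f_j(x).
Component likelihoods at x = 14.3 mm:
  f_1 = 0.00396835
  f_2 = 0.0185969
  f_3 = 0.127391
Weight by the priors:
  π_1·f_1 = 0.38 × 0.00396835 = 0.00150797
  π_2·f_2 = 0.26 × 0.0185969 = 0.0048352
  π_3·f_3 = 0.36 × 0.127391 = 0.0458608
Marginal: 0.00150797 + 0.0048352 + 0.0458608 = 0.052204
P(Setting 2 | 14.3 mm) = 0.0048352 / 0.052204 ≈ 0.093

0.093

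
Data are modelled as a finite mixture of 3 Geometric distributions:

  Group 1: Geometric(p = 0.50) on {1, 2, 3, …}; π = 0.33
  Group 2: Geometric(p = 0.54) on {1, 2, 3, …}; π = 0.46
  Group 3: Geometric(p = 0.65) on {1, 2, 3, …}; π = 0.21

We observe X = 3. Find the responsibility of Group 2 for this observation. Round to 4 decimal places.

Posterior ∝ prior × likelihood, so P(k | x) ∝ π_k f_k(x); normalise over all components.
Geometric probabilities:
  L_1 = 0.50·(1−0.50)^2 = 0.50·0.25 = 0.125
  L_2 = 0.54·(1−0.54)^2 = 0.54·0.2116 = 0.114264
  L_3 = 0.65·(1−0.65)^2 = 0.65·0.1225 = 0.079625
Unnormalised posteriors:
  π_1·L_1 = 0.33 × 0.125 = 0.04125
  π_2·L_2 = 0.46 × 0.114264 = 0.0525614
  π_3·L_3 = 0.21 × 0.079625 = 0.0167212
Evidence: 0.04125 + 0.0525614 + 0.0167212 = 0.110533
Responsibility of Group 2: 0.0525614 / 0.110533 ≈ 0.4755

0.4755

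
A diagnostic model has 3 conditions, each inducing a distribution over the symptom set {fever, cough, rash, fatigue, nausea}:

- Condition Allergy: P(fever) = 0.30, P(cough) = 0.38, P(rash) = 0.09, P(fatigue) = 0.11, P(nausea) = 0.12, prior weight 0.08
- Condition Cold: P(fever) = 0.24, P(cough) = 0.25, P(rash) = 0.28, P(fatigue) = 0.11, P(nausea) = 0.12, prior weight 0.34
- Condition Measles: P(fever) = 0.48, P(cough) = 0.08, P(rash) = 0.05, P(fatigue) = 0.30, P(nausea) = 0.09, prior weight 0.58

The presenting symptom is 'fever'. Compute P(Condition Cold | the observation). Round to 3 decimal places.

0.213

P(component k | x) = π_k·f_k(x) / marginal(x), where marginal(x) = Σ_j π_j·f_j(x).
Evaluate each component's likelihood at the observed value:
  f_Allergy = P(fever | comp) = 0.30
  f_Cold = P(fever | comp) = 0.24
  f_Measles = P(fever | comp) = 0.48
Multiply by the mixture weights:
  π_Allergy·f_Allergy = 0.08 × 0.3 = 0.024
  π_Cold·f_Cold = 0.34 × 0.24 = 0.0816
  π_Measles·f_Measles = 0.58 × 0.48 = 0.2784
Denominator: 0.024 + 0.0816 + 0.2784 = 0.384
So the posterior for Condition Cold is 0.0816 / 0.384 ≈ 0.213.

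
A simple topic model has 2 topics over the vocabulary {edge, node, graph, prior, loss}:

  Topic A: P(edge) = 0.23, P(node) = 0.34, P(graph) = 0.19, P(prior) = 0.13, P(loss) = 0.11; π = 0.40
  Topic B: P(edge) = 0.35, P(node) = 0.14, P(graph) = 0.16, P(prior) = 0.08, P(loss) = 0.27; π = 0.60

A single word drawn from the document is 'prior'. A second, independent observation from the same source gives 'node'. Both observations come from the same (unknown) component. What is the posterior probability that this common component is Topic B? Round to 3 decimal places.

Posterior ∝ prior × likelihood, so P(k | x) ∝ π_k f_k(x); normalise over all components.
Since both observations come from the same component, the likelihood for component k is f_k(x₁)·f_k(x₂).
  f_A = [P(prior | comp) = 0.13] × [0.34] = 0.0442
  f_B = [P(prior | comp) = 0.08] × [0.14] = 0.0112
Unnormalised posteriors:
  π_A·f_A = 0.40 × 0.0442 = 0.01768
  π_B·f_B = 0.60 × 0.0112 = 0.00672
Denominator: 0.01768 + 0.00672 = 0.0244
P(Topic B | data) = 0.00672 / 0.0244 ≈ 0.275

0.275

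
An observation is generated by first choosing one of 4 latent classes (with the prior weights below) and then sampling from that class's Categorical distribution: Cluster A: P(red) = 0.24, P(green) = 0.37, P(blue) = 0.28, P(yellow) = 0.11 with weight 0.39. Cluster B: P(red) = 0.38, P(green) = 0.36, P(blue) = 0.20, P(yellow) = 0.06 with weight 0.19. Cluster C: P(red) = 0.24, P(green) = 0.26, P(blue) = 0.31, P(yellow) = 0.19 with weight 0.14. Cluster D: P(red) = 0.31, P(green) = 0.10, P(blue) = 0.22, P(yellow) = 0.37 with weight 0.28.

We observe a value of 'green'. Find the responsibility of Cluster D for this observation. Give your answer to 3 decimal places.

0.101

Apply Bayes' rule: the posterior for each component is proportional to its prior times its likelihood at x.
Categorical probabilities:
  L_A = 0.37
  L_B = 0.36
  L_C = 0.26
  L_D = 0.1
Unnormalised posteriors:
  π_A·L_A = 0.39 × 0.37 = 0.1443
  π_B·L_B = 0.19 × 0.36 = 0.0684
  π_C·L_C = 0.14 × 0.26 = 0.0364
  π_D·L_D = 0.28 × 0.1 = 0.028
Evidence: 0.1443 + 0.0684 + 0.0364 + 0.028 = 0.2771
So the posterior for Cluster D is 0.028 / 0.2771 ≈ 0.101.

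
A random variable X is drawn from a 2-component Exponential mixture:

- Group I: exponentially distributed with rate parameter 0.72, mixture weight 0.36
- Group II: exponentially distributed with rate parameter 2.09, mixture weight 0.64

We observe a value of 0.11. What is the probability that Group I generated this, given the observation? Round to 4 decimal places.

Apply Bayes' rule: the posterior for each component is proportional to its prior times its likelihood at x.
Evaluate each component's likelihood at the observed value:
  p_I = 0.665176
  p_II = 1.66074
Weight by the priors:
  π_I·p_I = 0.36 × 0.665176 = 0.239463
  π_II·p_II = 0.64 × 1.66074 = 1.06287
Sum: 0.239463 + 1.06287 = 1.30234
So the posterior for Group I is 0.239463 / 1.30234 ≈ 0.1839.

0.1839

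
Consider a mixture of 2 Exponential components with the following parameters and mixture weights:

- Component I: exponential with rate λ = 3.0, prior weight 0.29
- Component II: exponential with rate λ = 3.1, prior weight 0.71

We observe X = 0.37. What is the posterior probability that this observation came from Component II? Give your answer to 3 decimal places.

Posterior ∝ prior × likelihood, so P(k | x) ∝ w_k f_k(x); normalise over all components.
Component likelihoods at x = 0.37:
  L_I = 3.0·e^(−3.0·0.37) = 3.0·e^(−1.1100) = 0.988677
  L_II = 3.1·e^(−3.1·0.37) = 3.1·e^(−1.1470) = 0.984523
Multiply by the mixture weights:
  w_I·L_I = 0.29 × 0.988677 = 0.286716
  w_II·L_II = 0.71 × 0.984523 = 0.699011
Denominator: 0.286716 + 0.699011 = 0.985728
P(Component II | 0.37) ≈ 0.709

0.709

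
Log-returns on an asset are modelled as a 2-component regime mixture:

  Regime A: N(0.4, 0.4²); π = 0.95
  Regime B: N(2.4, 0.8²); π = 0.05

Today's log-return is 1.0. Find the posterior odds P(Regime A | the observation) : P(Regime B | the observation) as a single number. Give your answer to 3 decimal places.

Posterior odds = (π_i f_i(x)) / (π_j f_j(x)); the normalising sum cancels.
Normal densities:
  p_A = 0.323794
  p_B = 0.107847
Posterior odds = (π_A·p_A) / (π_B·p_B) = (0.95·0.323794) / (0.05·0.107847) = 0.307604 / 0.00539233 ≈ 57.045

57.045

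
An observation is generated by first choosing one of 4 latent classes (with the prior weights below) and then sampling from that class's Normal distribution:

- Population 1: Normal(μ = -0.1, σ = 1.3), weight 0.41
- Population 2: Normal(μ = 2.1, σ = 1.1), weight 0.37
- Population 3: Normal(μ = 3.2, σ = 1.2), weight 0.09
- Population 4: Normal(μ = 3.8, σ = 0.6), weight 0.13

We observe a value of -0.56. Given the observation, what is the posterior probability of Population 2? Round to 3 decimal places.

Posterior ∝ prior × likelihood, so P(k | x) ∝ π_k f_k(x); normalise over all components.
Evaluate each component's likelihood at the observed value:
  f_1 = (1/(1.3·√(2π)))·exp(−(-0.56−-0.1)²/(2·1.3²)) = 0.306879·exp(-0.06260) = 0.288256
  f_2 = (1/(1.1·√(2π)))·exp(−(-0.56−2.1)²/(2·1.1²)) = 0.362675·exp(-2.92380) = 0.0194862
  f_3 = (1/(1.2·√(2π)))·exp(−(-0.56−3.2)²/(2·1.2²)) = 0.332452·exp(-4.90889) = 0.00245372
  f_4 = (1/(0.6·√(2π)))·exp(−(-0.56−3.8)²/(2·0.6²)) = 0.664904·exp(-26.40222) = 2.27206e-12
Multiply by the mixture weights:
  π_1·f_1 = 0.41 × 0.288256 = 0.118185
  π_2·f_2 = 0.37 × 0.0194862 = 0.00720988
  π_3·f_3 = 0.09 × 0.00245372 = 0.000220835
  π_4·f_4 = 0.13 × 2.27206e-12 = 2.95368e-13
Evidence: 0.118185 + 0.00720988 + 0.000220835 + 2.95368e-13 = 0.125616
P(Population 2 | x) ≈ 0.057

0.057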